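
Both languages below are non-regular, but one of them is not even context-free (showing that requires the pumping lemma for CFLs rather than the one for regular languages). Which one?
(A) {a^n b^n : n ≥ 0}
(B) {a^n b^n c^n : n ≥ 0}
(B) {a^n b^n c^n : n ≥ 0}

(B) {a^n b^n c^n : n ≥ 0} requires the CFL pumping lemma.

- {a^n b^n : n ≥ 0} is context-free (but not regular)
  • Can be shown non-regular with the regular pumping lemma
  • After pumping, the number of a's and b's become unequal

- {a^n b^n c^n : n ≥ 0} is NOT context-free
  • Requires the CFL pumping lemma to prove
  • Cannot maintain three equal counts simultaneously

The CFL pumping lemma is "stronger" in that it can prove non-membership
in the larger class of context-free languages.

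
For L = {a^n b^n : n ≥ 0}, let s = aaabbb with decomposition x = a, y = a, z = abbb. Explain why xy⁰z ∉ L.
xy⁰z = aabbb ∉ L

Pumping with i = 0 replaces y = a by y⁰ = ε:
- Original: s = xyz = aaabbb; aaabbb = a^3 b^3 has equal counts (3 = 3), so it is in L
- Pumped: xy⁰z = a · ε · abbb = aabbb
- aabbb has 2 a's and 3 b's; 2 ≠ 3, so it is not in L

The pumping lemma would require xy⁰z ∈ L, so this decomposition yields a contradiction.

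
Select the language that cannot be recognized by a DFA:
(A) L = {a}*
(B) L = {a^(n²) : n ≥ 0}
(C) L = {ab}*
(B) {a^(n²) : n ≥ 0}

(B) L = {a^(n²) : n ≥ 0} is NOT regular.

The pumping lemma can be used to prove this:
After pumping, length is no longer a perfect square

The other languages are regular because they can be recognized by finite automata.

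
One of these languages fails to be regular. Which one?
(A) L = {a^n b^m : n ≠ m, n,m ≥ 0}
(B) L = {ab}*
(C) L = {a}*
(A) {a^n b^m : n ≠ m, n,m ≥ 0}

(A) L = {a^n b^m : n ≠ m, n,m ≥ 0} is NOT regular.

The pumping lemma can be used to prove this:
After pumping a's, we can make n = m

The other languages are regular because they can be recognized by finite automata.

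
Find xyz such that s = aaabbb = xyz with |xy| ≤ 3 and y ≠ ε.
x = 'aa', y = 'a', z = 'bbb'

For s = aaabbb and p = 3, one valid decomposition is:
- x = 'aa' (length 2)
- y = 'a' (length 1)
- z = 'bbb' (length 3)

Verification:
- xyz = 'aa' + 'a' + 'bbb' = aaabbb ✓
- |xy| = 3 ≤ 3 ✓
- |y| = 1 > 0 ✓

All pumping lemma constraints are satisfied.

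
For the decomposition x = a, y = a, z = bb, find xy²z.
aaabb

Given x = 'a', y = 'a', z = 'bb' and i = 2:

xy^2z = x + y·y·...·y (2 times) + z
       = 'a' + 'a'^2 + 'bb'
       = 'a' + 'aa' + 'bb'
       = 'aaabb'

The pumped string is 'aaabb' with length 5.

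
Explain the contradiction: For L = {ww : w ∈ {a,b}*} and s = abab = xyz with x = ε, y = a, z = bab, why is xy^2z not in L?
xy²z = aabab ∉ L

Pumping with i = 2 replaces y = a by y² = aa:
- Original: s = xyz = abab; abab splits into halves ab · ab, which are equal, so it is in L (w = ab)
- Pumped: xy²z = ε · aa · bab = aabab
- aabab has odd length 5, so it cannot be written as ww and is not in L

The pumping lemma would require xy²z ∈ L, so this decomposition yields a contradiction.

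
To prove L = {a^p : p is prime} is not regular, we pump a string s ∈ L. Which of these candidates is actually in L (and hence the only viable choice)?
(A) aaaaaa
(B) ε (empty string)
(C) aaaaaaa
(C) aaaaaaa

The pumping lemma is applied to a string s that lies in L, so first check membership of each option:
- (A) aaaaaa has length 6 = 2 × 3, which is not prime, so it is not in L ✗
- (B) ε has length 0, which is not prime, so it is not in L ✗
- (C) aaaaaaa has length 7, which is prime, so it is in L ✓

Only (C) aaaaaaa is in L, so it is the only candidate that could play the role of s.
(In a complete proof one picks s in terms of the pumping length p so that |s| ≥ p is guaranteed; a fixed string like aaaaaaa illustrates the shape of such an s.)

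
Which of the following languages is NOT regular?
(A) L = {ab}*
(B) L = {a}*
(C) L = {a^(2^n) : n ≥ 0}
(C) {a^(2^n) : n ≥ 0}

(C) L = {a^(2^n) : n ≥ 0} is NOT regular.

The pumping lemma can be used to prove this:
After pumping, length is no longer a power of 2

The other languages are regular because they can be recognized by finite automata.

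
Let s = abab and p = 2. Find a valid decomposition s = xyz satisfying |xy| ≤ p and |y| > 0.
x = 'a', y = 'b', z = 'ab'

For s = abab and p = 2, one valid decomposition is:
- x = 'a' (length 1)
- y = 'b' (length 1)
- z = 'ab' (length 2)

Verification:
- xyz = 'a' + 'b' + 'ab' = abab ✓
- |xy| = 2 ≤ 2 ✓
- |y| = 1 > 0 ✓

All pumping lemma constraints are satisfied.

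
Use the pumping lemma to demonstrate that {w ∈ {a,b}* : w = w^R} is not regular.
Assume for contradiction that L is regular, and let p ≥ 1 be the pumping length given by the pumping lemma.
Choose s = a^p b a^p. Then s ∈ L (it reads the same in both directions) and |s| = 2p + 1 ≥ p.
By the pumping lemma, s = xyz for some x, y, z with |xy| ≤ p, |y| ≥ 1, and xy^i z ∈ L for every i ≥ 0.
Since |xy| ≤ p and the first p symbols of s are all a's, y = a^k for some k with 1 ≤ k ≤ p.

Take i = 2: xy²z = a^(p + k) b a^p.
Its reversal is a^p b a^(p + k). These differ because the block of a's before the unique b has length p + k in one and p in the other, and p + k ≠ p since k ≥ 1. So xy²z is not a palindrome, i.e. xy²z ∉ L.

This contradicts the pumping lemma, which requires xy^i z ∈ L for all i ≥ 0.
Hence L = {w ∈ {a,b}* : w = w^R} is not regular. ∎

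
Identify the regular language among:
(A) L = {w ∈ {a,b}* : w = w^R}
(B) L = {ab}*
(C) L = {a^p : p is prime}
(B) {ab}*

(B) L = {ab}* is regular.

This can be recognized by a finite automaton (DFA/NFA).
Regular expressions like {ab}* define regular languages.

The other choices are not regular:
- {w ∈ {a,b}* : w = w^R}: After pumping, the string is no longer symmetric
- {a^p : p is prime}: After pumping, the length becomes composite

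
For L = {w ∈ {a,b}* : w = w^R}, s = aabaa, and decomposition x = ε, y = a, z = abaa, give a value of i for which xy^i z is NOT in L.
i = 2

xy²z = ε · aa · abaa = aaabaa; aaabaa reversed is aabaaa ≠ aaabaa, so it is not a palindrome and is not in L.
(Other choices also work, e.g. i = 0, 3; only i = 1 is guaranteed to stay in L since xy¹z = s.)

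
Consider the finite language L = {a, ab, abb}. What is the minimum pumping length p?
p = 4

For a finite language L, the pumping lemma holds vacuously if p > max|s| for s ∈ L.

The longest string in L = {a, ab, abb} has length 3.
If p = 4, then no string s ∈ L has |s| ≥ p, so the condition is vacuously true.

The minimum pumping length is p = 4.

Why no smaller p works: for any p ≤ 3, the longest string s ∈ L has |s| = 3 ≥ p, so it would
have to be pumpable; but pumping up (i = 2, 3, ...) produces ever longer strings, which cannot all lie in the
finite language L. So the pumping property fails for every p ≤ 3.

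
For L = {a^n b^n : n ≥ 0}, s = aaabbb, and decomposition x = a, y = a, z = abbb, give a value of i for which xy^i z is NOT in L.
i = 2

xy²z = a · aa · abbb = aaaabbb; aaaabbb has 4 a's and 3 b's; 4 ≠ 3, so it is not in L.
(Other choices also work, e.g. i = 0, 3; only i = 1 is guaranteed to stay in L since xy¹z = s.)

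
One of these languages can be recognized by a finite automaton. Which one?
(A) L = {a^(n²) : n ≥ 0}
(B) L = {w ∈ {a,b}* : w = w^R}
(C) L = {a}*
(C) {a}*

(C) L = {a}* is regular.

This can be recognized by a finite automaton (DFA/NFA).
Regular expressions like {a}* define regular languages.

The other choices are not regular:
- {a^(n²) : n ≥ 0}: After pumping, length is no longer a perfect square
- {w ∈ {a,b}* : w = w^R}: After pumping, the string is no longer symmetric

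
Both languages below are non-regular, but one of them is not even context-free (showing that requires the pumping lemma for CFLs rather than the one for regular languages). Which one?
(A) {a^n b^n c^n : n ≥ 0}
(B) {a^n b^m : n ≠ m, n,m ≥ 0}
(A) {a^n b^n c^n : n ≥ 0}

(A) {a^n b^n c^n : n ≥ 0} requires the CFL pumping lemma.

- {a^n b^m : n ≠ m, n,m ≥ 0} is context-free (but not regular)
  • Can be shown non-regular with the regular pumping lemma
  • After pumping a's, we can make n = m

- {a^n b^n c^n : n ≥ 0} is NOT context-free
  • Requires the CFL pumping lemma to prove
  • Cannot maintain three equal counts simultaneously

The CFL pumping lemma is "stronger" in that it can prove non-membership
in the larger class of context-free languages.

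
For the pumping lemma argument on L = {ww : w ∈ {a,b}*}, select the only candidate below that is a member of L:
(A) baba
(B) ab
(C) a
(A) baba

The pumping lemma is applied to a string s that lies in L, so first check membership of each option:
- (A) baba splits into halves ba · ba, which are equal, so it is in L (w = ba) ✓
- (B) ab has length 2; its halves are a and b, which differ, so it is not in L ✗
- (C) a has odd length 1, so it cannot be written as ww and is not in L ✗

Only (A) baba is in L, so it is the only candidate that could play the role of s.
(In a complete proof one picks s in terms of the pumping length p so that |s| ≥ p is guaranteed; a fixed string like baba illustrates the shape of such an s.)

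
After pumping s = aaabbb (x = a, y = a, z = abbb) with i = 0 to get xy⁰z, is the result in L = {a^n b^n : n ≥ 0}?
No

xy⁰z = a · ε · abbb = aabbb.
aabbb has 2 a's and 3 b's; 2 ≠ 3, so it is not in L.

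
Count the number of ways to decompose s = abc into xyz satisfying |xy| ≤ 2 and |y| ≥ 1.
3

For s = 'abc' with pumping length p = 2:

Constraints: |xy| ≤ 2, |y| > 0

Valid decompositions (|xy| ≤ p, |y| ≥ 1):
  • x='', y='a', z='bc'
  • x='a', y='b', z='c'
  • x='', y='ab', z='c'

Total count: 3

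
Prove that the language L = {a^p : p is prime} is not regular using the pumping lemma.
Assume for contradiction that L is regular, and let p ≥ 1 be the pumping length given by the pumping lemma.
Choose a prime q with q ≥ p (one exists because there are infinitely many primes) and let s = a^q. Then s ∈ L and |s| = q ≥ p.
By the pumping lemma, s = xyz for some x, y, z with |xy| ≤ p, |y| ≥ 1, and xy^i z ∈ L for every i ≥ 0.
Here y = a^k for some k with 1 ≤ k ≤ p, and xy^i z = a^(q + (i − 1)k) for every i ≥ 0.

Take i = q + 1: |xy^(q+1) z| = q + qk = q(k + 1).
Both factors satisfy q ≥ 2 and k + 1 ≥ 2, so q(k + 1) is composite, and xy^(q+1) z ∉ L.

This contradicts the pumping lemma, which requires xy^i z ∈ L for all i ≥ 0.
Hence L = {a^p : p is prime} is not regular. ∎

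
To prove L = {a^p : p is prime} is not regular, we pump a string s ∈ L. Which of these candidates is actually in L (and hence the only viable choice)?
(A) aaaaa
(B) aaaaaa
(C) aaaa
(A) aaaaa

The pumping lemma is applied to a string s that lies in L, so first check membership of each option:
- (A) aaaaa has length 5, which is prime, so it is in L ✓
- (B) aaaaaa has length 6 = 2 × 3, which is not prime, so it is not in L ✗
- (C) aaaa has length 4 = 2 × 2, which is not prime, so it is not in L ✗

Only (A) aaaaa is in L, so it is the only candidate that could play the role of s.
(In a complete proof one picks s in terms of the pumping length p so that |s| ≥ p is guaranteed; a fixed string like aaaaa illustrates the shape of such an s.)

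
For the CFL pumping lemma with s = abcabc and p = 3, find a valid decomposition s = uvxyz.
u='ab', v='c', x='a', y='b', z='c'

For s = abcabc with pumping length p = 3:

One valid decomposition:
- u = 'ab'
- v = 'c'
- x = 'a'
- y = 'b'
- z = 'c'

Verification:
- uvxyz = 'ab' + 'c' + 'a' + 'b' + 'c' = abcabc ✓
- |vxy| = |'cab'| = 3 ≤ 3 ✓
- |vy| = |'cb'| = 2 > 0 ✓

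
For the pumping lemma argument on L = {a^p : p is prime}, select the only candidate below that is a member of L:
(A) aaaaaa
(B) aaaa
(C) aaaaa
(C) aaaaa

The pumping lemma is applied to a string s that lies in L, so first check membership of each option:
- (A) aaaaaa has length 6 = 2 × 3, which is not prime, so it is not in L ✗
- (B) aaaa has length 4 = 2 × 2, which is not prime, so it is not in L ✗
- (C) aaaaa has length 5, which is prime, so it is in L ✓

Only (C) aaaaa is in L, so it is the only candidate that could play the role of s.
(In a complete proof one picks s in terms of the pumping length p so that |s| ≥ p is guaranteed; a fixed string like aaaaa illustrates the shape of such an s.)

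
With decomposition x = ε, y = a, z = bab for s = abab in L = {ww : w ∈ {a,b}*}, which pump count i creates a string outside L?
i = 0

xy⁰z = ε · ε · bab = bab; bab has odd length 3, so it cannot be written as ww and is not in L.
(Other choices also work, e.g. i = 2, 3; only i = 1 is guaranteed to stay in L since xy¹z = s.)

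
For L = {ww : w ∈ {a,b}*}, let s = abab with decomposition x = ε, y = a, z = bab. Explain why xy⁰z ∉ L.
xy⁰z = bab ∉ L

Pumping with i = 0 replaces y = a by y⁰ = ε:
- Original: s = xyz = abab; abab splits into halves ab · ab, which are equal, so it is in L (w = ab)
- Pumped: xy⁰z = ε · ε · bab = bab
- bab has odd length 3, so it cannot be written as ww and is not in L

The pumping lemma would require xy⁰z ∈ L, so this decomposition yields a contradiction.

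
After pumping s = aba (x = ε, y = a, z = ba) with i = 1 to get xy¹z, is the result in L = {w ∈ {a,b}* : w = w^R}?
Yes

xy¹z = ε · a · ba = aba.
aba reversed is aba, the same string, so it is a palindrome and is in L.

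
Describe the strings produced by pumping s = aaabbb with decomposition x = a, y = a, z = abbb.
{xy^i z : i ≥ 0} = {a^(2+i) b^3 : i ≥ 0} = {aabbb, aaabbb, aaaabbb, ...}

With x = a, y = a, z = abbb: Starting with aaabbb and pumping the second 'a', we get strings with 2+i a's followed by 3 b's for i = 0, 1, 2, ...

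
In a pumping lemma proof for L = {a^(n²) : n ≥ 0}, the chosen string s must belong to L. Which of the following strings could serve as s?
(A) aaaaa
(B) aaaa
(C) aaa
(B) aaaa

The pumping lemma is applied to a string s that lies in L, so first check membership of each option:
- (A) aaaaa has length 5, strictly between 2² = 4 and 3² = 9, so it is not in L ✗
- (B) aaaa has length 4 = 2², a perfect square, so it is in L ✓
- (C) aaa has length 3, strictly between 1² = 1 and 2² = 4, so it is not in L ✗

Only (B) aaaa is in L, so it is the only candidate that could play the role of s.
(In a complete proof one picks s in terms of the pumping length p so that |s| ≥ p is guaranteed; a fixed string like aaaa illustrates the shape of such an s.)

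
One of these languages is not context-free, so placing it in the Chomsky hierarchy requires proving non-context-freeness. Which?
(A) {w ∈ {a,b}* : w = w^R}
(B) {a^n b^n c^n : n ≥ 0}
(B) {a^n b^n c^n : n ≥ 0}

(B) {a^n b^n c^n : n ≥ 0} requires the CFL pumping lemma.

- {w ∈ {a,b}* : w = w^R} is context-free (but not regular)
  • Can be shown non-regular with the regular pumping lemma
  • After pumping, the string is no longer symmetric

- {a^n b^n c^n : n ≥ 0} is NOT context-free
  • Requires the CFL pumping lemma to prove
  • Cannot maintain three equal counts simultaneously

The CFL pumping lemma is "stronger" in that it can prove non-membership
in the larger class of context-free languages.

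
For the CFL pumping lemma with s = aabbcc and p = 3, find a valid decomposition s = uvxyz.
u='aa', v='b', x='b', y='c', z='c'

For s = aabbcc with pumping length p = 3:

One valid decomposition:
- u = 'aa'
- v = 'b'
- x = 'b'
- y = 'c'
- z = 'c'

Verification:
- uvxyz = 'aa' + 'b' + 'b' + 'c' + 'c' = aabbcc ✓
- |vxy| = |'bbc'| = 3 ≤ 3 ✓
- |vy| = |'bc'| = 2 > 0 ✓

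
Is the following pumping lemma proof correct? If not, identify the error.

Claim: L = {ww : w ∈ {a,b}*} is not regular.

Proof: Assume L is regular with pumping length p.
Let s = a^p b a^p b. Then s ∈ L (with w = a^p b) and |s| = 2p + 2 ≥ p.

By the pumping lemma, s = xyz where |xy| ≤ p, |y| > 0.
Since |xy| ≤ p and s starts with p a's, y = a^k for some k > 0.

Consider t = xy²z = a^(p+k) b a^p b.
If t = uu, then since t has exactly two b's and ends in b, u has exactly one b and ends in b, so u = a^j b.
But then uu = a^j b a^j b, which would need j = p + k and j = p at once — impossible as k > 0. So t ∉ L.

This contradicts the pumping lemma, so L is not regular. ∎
The proof is correct.

This proof is valid because:
1. s = a^p b a^p b is in L and is chosen in terms of p, so |s| ≥ p holds for every p
2. The decomposition analysis is correct: |xy| ≤ p forces y to lie inside the leading a's
3. The contradiction is valid: the argument shows a^(p+k) b a^p b cannot be split into two equal halves
4. The conclusion follows logically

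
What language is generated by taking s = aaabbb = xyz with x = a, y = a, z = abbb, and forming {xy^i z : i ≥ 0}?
{xy^i z : i ≥ 0} = {a^(2+i) b^3 : i ≥ 0} = {aabbb, aaabbb, aaaabbb, ...}

With x = a, y = a, z = abbb: Starting with aaabbb and pumping the second 'a', we get strings with 2+i a's followed by 3 b's for i = 0, 1, 2, ...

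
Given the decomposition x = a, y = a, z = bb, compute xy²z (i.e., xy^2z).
aaabb

Given x = 'a', y = 'a', z = 'bb' and i = 2:

xy^2z = x + y·y·...·y (2 times) + z
       = 'a' + 'a'^2 + 'bb'
       = 'a' + 'aa' + 'bb'
       = 'aaabb'

The pumped string is 'aaabb' with length 5.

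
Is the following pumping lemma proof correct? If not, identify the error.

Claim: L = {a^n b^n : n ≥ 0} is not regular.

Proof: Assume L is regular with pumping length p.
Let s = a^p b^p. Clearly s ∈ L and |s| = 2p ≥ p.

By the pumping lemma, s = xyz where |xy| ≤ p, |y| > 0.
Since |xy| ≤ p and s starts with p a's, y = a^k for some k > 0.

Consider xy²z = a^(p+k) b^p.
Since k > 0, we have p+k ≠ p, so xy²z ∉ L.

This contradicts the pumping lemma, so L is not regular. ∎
The proof is correct.

This proof is valid because:
1. The string s = a^p b^p is correctly in L
2. The decomposition analysis is correct: y must consist only of a's
3. The contradiction is valid: pumping increases a's but not b's
4. The conclusion follows logically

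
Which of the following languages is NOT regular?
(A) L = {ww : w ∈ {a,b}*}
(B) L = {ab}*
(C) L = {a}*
(A) {ww : w ∈ {a,b}*}

(A) L = {ww : w ∈ {a,b}*} is NOT regular.

The pumping lemma can be used to prove this:
After pumping, the two halves no longer match

The other languages are regular because they can be recognized by finite automata.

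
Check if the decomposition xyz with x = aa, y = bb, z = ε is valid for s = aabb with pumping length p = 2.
Violated: |xy| ≤ p

The decomposition x = aa, y = bb, z = ε for s = aabb with p = 2
violates the constraint: |xy| ≤ p

|xy| = |aabb| = 4 > 2 = p. The decomposition puts too many characters in xy.

Pumping lemma constraints:
1. xyz = s (decomposition is valid)
2. |xy| ≤ p
3. |y| > 0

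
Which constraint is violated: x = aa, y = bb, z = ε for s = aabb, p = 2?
Violated: |xy| ≤ p

The decomposition x = aa, y = bb, z = ε for s = aabb with p = 2
violates the constraint: |xy| ≤ p

|xy| = |aabb| = 4 > 2 = p. The decomposition puts too many characters in xy.

Pumping lemma constraints:
1. xyz = s (decomposition is valid)
2. |xy| ≤ p
3. |y| > 0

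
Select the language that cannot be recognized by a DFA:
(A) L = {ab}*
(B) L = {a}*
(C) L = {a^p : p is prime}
(C) {a^p : p is prime}

(C) L = {a^p : p is prime} is NOT regular.

The pumping lemma can be used to prove this:
After pumping, the length becomes composite

The other languages are regular because they can be recognized by finite automata.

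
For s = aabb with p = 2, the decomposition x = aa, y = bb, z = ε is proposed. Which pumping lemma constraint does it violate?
Violated: |xy| ≤ p

The decomposition x = aa, y = bb, z = ε for s = aabb with p = 2
violates the constraint: |xy| ≤ p

|xy| = |aabb| = 4 > 2 = p. The decomposition puts too many characters in xy.

Pumping lemma constraints:
1. xyz = s (decomposition is valid)
2. |xy| ≤ p
3. |y| > 0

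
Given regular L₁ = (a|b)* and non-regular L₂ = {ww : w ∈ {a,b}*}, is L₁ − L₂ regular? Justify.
No — L₁ − L₂ is not regular.

L₁ − L₂ is the complement of {ww} within {a,b}*. If it were regular, its complement {ww} would be regular as well (regular languages are closed under complement) — contradiction. So L₁ − L₂ is not regular.

Note that the bare facts "L₁ regular, L₂ non-regular" do not settle the question by themselves: the closure of regular languages under ∪, ∩, complement and difference applies only when BOTH operands are regular. With a non-regular operand the result can come out regular or non-regular depending on the specific languages, so one has to work out L₁ − L₂ for this particular pair, as above.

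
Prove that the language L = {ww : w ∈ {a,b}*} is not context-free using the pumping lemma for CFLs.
Assume for contradiction that L is context-free, and let p ≥ 1 be the pumping length given by the pumping lemma for CFLs.
Choose s = a^p b^p a^p b^p. Then s ∈ L (take w = a^p b^p) and |s| = 4p ≥ p.
By the CFL pumping lemma, s = uvxyz for some u, v, x, y, z with |vxy| ≤ p, |vy| ≥ 1, and uv^i xy^i z ∈ L for every i ≥ 0.

Write s as four blocks A₁ B₁ A₂ B₂ with A₁ = A₂ = a^p and B₁ = B₂ = b^p. Since |vxy| ≤ p, the window vxy lies inside at most two adjacent blocks. Take i = 0 and let t = uxz, so |t| = 4p − |vy| with 1 ≤ |vy| ≤ p. If |t| is odd, t ∉ L immediately, so assume |vy| is even (hence |vy| ≥ 2) and |t|/2 = 2p − |vy|/2, which satisfies p ≤ |t|/2 ≤ 2p − 1.

Case 1 (vxy inside A₁B₁): t = a^(p−j) b^(p−l) a^p b^p with j + l = |vy|. The second half of t has length < 2p, so it is a suffix of the trailing a^p b^p and ends in b; the first half is a^(p−j) b^(p−l) a^((j+l)/2), which ends in a because (j+l)/2 ≥ 1. The halves differ, so t ∉ L.

Case 2 (vxy inside B₁A₂, straddling the middle): t = a^p b^(p−j) a^(p−l) b^p with j + l = |vy|. If t = ww, then w is a prefix of t of length ≥ p, so w begins with a^p; and w is a suffix of t of length ≥ p, so w ends with b^p. That forces |w| ≥ 2p, contradicting |w| = |t|/2 ≤ 2p − 1. So t ∉ L.

Case 3 (vxy inside A₂B₂): t = a^p b^p a^(p−j) b^(p−l) with j + l = |vy|. The first half of t is a prefix of a^p b^p, so it begins with a; the second half is b^((j+l)/2) a^(p−j) b^(p−l), which begins with b. The halves differ, so t ∉ L.

In every case uv⁰xy⁰z = uxz ∉ L.

This contradicts the CFL pumping lemma, which requires uv^i xy^i z ∈ L for all i ≥ 0.
Hence L = {ww : w ∈ {a,b}*} is not context-free. ∎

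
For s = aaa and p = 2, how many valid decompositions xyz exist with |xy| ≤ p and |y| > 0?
3

For s = 'aaa' with pumping length p = 2:

Constraints: |xy| ≤ 2, |y| > 0

Valid decompositions (|xy| ≤ p, |y| ≥ 1):
  • x='', y='a', z='aa'
  • x='a', y='a', z='a'
  • x='', y='aa', z='a'

Total count: 3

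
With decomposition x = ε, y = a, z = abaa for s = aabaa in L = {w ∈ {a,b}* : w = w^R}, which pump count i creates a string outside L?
i = 0

xy⁰z = ε · ε · abaa = abaa; abaa reversed is aaba ≠ abaa, so it is not a palindrome and is not in L.
(Other choices also work, e.g. i = 2, 3; only i = 1 is guaranteed to stay in L since xy¹z = s.)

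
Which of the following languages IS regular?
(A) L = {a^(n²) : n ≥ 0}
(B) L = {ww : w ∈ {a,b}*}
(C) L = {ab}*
(C) {ab}*

(C) L = {ab}* is regular.

This can be recognized by a finite automaton (DFA/NFA).
Regular expressions like {ab}* define regular languages.

The other choices are not regular:
- {a^(n²) : n ≥ 0}: After pumping, length is no longer a perfect square
- {ww : w ∈ {a,b}*}: After pumping, the two halves no longer match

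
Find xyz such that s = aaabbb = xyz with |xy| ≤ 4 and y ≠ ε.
x = 'a', y = 'aa', z = 'bbb'

For s = aaabbb and p = 4, one valid decomposition is:
- x = 'a' (length 1)
- y = 'aa' (length 2)
- z = 'bbb' (length 3)

Verification:
- xyz = 'a' + 'aa' + 'bbb' = aaabbb ✓
- |xy| = 3 ≤ 4 ✓
- |y| = 2 > 0 ✓

All pumping lemma constraints are satisfied.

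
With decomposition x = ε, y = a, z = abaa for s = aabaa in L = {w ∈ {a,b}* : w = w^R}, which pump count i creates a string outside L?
i = 2

xy²z = ε · aa · abaa = aaabaa; aaabaa reversed is aabaaa ≠ aaabaa, so it is not a palindrome and is not in L.
(Other choices also work, e.g. i = 0, 3; only i = 1 is guaranteed to stay in L since xy¹z = s.)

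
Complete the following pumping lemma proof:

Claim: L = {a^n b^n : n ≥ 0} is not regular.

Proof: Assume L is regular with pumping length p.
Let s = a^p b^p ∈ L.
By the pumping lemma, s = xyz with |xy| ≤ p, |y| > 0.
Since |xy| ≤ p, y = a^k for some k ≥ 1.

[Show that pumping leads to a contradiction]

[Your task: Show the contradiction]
Consider xy²z = a^(p+k) b^p.

Since k ≥ 1, we have p + k > p.
So xy²z has more a's than b's: (p+k) a's vs p b's.
This means xy²z ∉ L because a^n b^n requires equal counts.

This contradicts the pumping lemma which states xy²z ∈ L.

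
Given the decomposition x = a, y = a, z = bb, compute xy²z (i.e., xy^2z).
aaabb

Given x = 'a', y = 'a', z = 'bb' and i = 2:

xy^2z = x + y·y·...·y (2 times) + z
       = 'a' + 'a'^2 + 'bb'
       = 'a' + 'aa' + 'bb'
       = 'aaabb'

The pumped string is 'aaabb' with length 5.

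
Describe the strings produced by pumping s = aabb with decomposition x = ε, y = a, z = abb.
{xy^i z : i ≥ 0} = {a^(i+1) b^2 : i ≥ 0} = {abb, aabb, aaabb, ...}

With x = ε, y = a, z = abb: Starting with aabb and pumping the first 'a' (z = abb keeps the second 'a'), we get strings with i+1 a's followed by 2 b's for i = 0, 1, 2, ...; note bb is not produced because z always contributes one a.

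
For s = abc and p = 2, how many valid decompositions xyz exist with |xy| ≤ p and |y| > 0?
3

For s = 'abc' with pumping length p = 2:

Constraints: |xy| ≤ 2, |y| > 0

Valid decompositions (|xy| ≤ p, |y| ≥ 1):
  • x='', y='a', z='bc'
  • x='a', y='b', z='c'
  • x='', y='ab', z='c'

Total count: 3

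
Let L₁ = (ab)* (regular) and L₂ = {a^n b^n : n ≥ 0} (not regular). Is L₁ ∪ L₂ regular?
No — L₁ ∪ L₂ is not regular.

Let U = (ab)* ∪ {a^n b^n}. If U were regular, then U ∩ aa*bb* would be regular (closure under intersection with a regular language). But (ab)* ∩ aa*bb* = {ab} and {a^n b^n} ∩ aa*bb* = {a^n b^n : n ≥ 1}, so U ∩ aa*bb* = {a^n b^n : n ≥ 1}, which is not regular. Hence U is not regular.

Note that the bare facts "L₁ regular, L₂ non-regular" do not settle the question by themselves: the closure of regular languages under ∪, ∩, complement and difference applies only when BOTH operands are regular. With a non-regular operand the result can come out regular or non-regular depending on the specific languages, so one has to work out L₁ ∪ L₂ for this particular pair, as above.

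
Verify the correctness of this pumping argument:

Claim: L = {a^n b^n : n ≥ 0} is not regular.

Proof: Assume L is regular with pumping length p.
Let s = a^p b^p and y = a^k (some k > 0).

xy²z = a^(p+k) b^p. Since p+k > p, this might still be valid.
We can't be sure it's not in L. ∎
The proof is INCORRECT.

Error: The conclusion is wrong.
xy²z = a^(p+k) b^p is definitely NOT in L because the number of a's (p+k) ≠ number of b's (p).
The proof incorrectly doubts what is actually a valid contradiction.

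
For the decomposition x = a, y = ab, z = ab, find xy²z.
aababab

Given x = 'a', y = 'ab', z = 'ab' and i = 2:

xy^2z = x + y·y·...·y (2 times) + z
       = 'a' + 'ab'^2 + 'ab'
       = 'a' + 'abab' + 'ab'
       = 'aababab'

The pumped string is 'aababab' with length 7.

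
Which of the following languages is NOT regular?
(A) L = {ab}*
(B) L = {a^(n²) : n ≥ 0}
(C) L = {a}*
(B) {a^(n²) : n ≥ 0}

(B) L = {a^(n²) : n ≥ 0} is NOT regular.

The pumping lemma can be used to prove this:
After pumping, length is no longer a perfect square

The other languages are regular because they can be recognized by finite automata.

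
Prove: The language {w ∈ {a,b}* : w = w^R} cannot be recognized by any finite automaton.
Assume for contradiction that L is regular, and let p ≥ 1 be the pumping length given by the pumping lemma.
Choose s = a^p b a^p. Then s ∈ L (it reads the same in both directions) and |s| = 2p + 1 ≥ p.
By the pumping lemma, s = xyz for some x, y, z with |xy| ≤ p, |y| ≥ 1, and xy^i z ∈ L for every i ≥ 0.
Since |xy| ≤ p and the first p symbols of s are all a's, y = a^k for some k with 1 ≤ k ≤ p.

Take i = 2: xy²z = a^(p + k) b a^p.
Its reversal is a^p b a^(p + k). These differ because the block of a's before the unique b has length p + k in one and p in the other, and p + k ≠ p since k ≥ 1. So xy²z is not a palindrome, i.e. xy²z ∉ L.

This contradicts the pumping lemma, which requires xy^i z ∈ L for all i ≥ 0.
Hence L = {w ∈ {a,b}* : w = w^R} is not regular. ∎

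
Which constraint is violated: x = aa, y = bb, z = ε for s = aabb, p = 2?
Violated: |xy| ≤ p

The decomposition x = aa, y = bb, z = ε for s = aabb with p = 2
violates the constraint: |xy| ≤ p

|xy| = |aabb| = 4 > 2 = p. The decomposition puts too many characters in xy.

Pumping lemma constraints:
1. xyz = s (decomposition is valid)
2. |xy| ≤ p
3. |y| > 0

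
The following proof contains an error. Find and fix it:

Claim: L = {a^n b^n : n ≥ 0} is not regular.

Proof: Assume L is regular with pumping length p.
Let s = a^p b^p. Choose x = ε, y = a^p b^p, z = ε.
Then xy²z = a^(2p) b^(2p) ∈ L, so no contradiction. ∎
Error: The decomposition violates |xy| ≤ p. With y = a^p b^p, |xy| = |y| = 2p > p. (The proof also miscomputes xy²z, which would be a^p b^p a^p b^p rather than a^(2p) b^(2p), and it wrongly treats one harmless decomposition as settling the matter — the prover does not get to choose the decomposition.)

Correction: The pumping lemma requires |xy| ≤ p, and the argument must handle every decomposition satisfying |xy| ≤ p, |y| ≥ 1. Since s starts with p a's, any such y consists only of a's, say y = a^k with k ≥ 1. Then xy²z = a^(p+k) b^p has unequal numbers of a's and b's, so xy²z ∉ L — the required contradiction.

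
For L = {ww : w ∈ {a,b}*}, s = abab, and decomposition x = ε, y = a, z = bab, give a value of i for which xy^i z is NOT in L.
i = 3

xy³z = ε · aaa · bab = aaabab; aaabab has length 6; its halves are aaa and bab, which differ, so it is not in L.
(Other choices also work, e.g. i = 0, 2; only i = 1 is guaranteed to stay in L since xy¹z = s.)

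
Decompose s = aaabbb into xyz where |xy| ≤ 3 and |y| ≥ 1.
x = 'a', y = 'aa', z = 'bbb'

For s = aaabbb and p = 3, one valid decomposition is:
- x = 'a' (length 1)
- y = 'aa' (length 2)
- z = 'bbb' (length 3)

Verification:
- xyz = 'a' + 'aa' + 'bbb' = aaabbb ✓
- |xy| = 3 ≤ 3 ✓
- |y| = 2 > 0 ✓

All pumping lemma constraints are satisfied.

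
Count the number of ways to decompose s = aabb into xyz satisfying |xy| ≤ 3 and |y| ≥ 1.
6

For s = 'aabb' with pumping length p = 3:

Constraints: |xy| ≤ 3, |y| > 0

Valid decompositions (|xy| ≤ p, |y| ≥ 1):
  • x='', y='a', z='abb'
  • x='a', y='a', z='bb'
  • x='', y='aa', z='bb'
  • x='aa', y='b', z='b'
  • x='a', y='ab', z='b'
  • x='', y='aab', z='b'

Total count: 6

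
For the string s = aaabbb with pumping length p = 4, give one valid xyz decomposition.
x = '', y = 'aaa', z = 'bbb'

For s = aaabbb and p = 4, one valid decomposition is:
- x = '' (length 0)
- y = 'aaa' (length 3)
- z = 'bbb' (length 3)

Verification:
- xyz = '' + 'aaa' + 'bbb' = aaabbb ✓
- |xy| = 3 ≤ 4 ✓
- |y| = 3 > 0 ✓

All pumping lemma constraints are satisfied.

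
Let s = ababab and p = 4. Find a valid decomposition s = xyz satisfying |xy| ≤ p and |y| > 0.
x = '', y = 'aba', z = 'bab'

For s = ababab and p = 4, one valid decomposition is:
- x = '' (length 0)
- y = 'aba' (length 3)
- z = 'bab' (length 3)

Verification:
- xyz = '' + 'aba' + 'bab' = ababab ✓
- |xy| = 3 ≤ 4 ✓
- |y| = 3 > 0 ✓

All pumping lemma constraints are satisfied.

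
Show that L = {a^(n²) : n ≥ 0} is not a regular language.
Assume for contradiction that L is regular, and let p ≥ 1 be the pumping length given by the pumping lemma.
Choose s = a^(p²). Then s ∈ L and |s| = p² ≥ p.
By the pumping lemma, s = xyz for some x, y, z with |xy| ≤ p, |y| ≥ 1, and xy^i z ∈ L for every i ≥ 0.
Here y = a^k for some k with 1 ≤ k ≤ |xy| ≤ p.

Take i = 2: |xy²z| = p² + k.
Now p² < p² + k ≤ p² + p < p² + 2p + 1 = (p + 1)².
So |xy²z| lies strictly between the consecutive squares p² and (p + 1)², hence is not a perfect square, and xy²z ∉ L.

This contradicts the pumping lemma, which requires xy^i z ∈ L for all i ≥ 0.
Hence L = {a^(n²) : n ≥ 0} is not regular. ∎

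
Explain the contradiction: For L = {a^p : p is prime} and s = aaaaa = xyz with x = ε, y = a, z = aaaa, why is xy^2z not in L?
xy²z = aaaaaa ∉ L

Pumping with i = 2 replaces y = a by y² = aa:
- Original: s = xyz = aaaaa; aaaaa has length 5, which is prime, so it is in L
- Pumped: xy²z = ε · aa · aaaa = aaaaaa
- aaaaaa has length 6 = 2 × 3, which is not prime, so it is not in L

The pumping lemma would require xy²z ∈ L, so this decomposition yields a contradiction.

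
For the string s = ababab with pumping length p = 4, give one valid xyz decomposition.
x = '', y = 'aba', z = 'bab'

For s = ababab and p = 4, one valid decomposition is:
- x = '' (length 0)
- y = 'aba' (length 3)
- z = 'bab' (length 3)

Verification:
- xyz = '' + 'aba' + 'bab' = ababab ✓
- |xy| = 3 ≤ 4 ✓
- |y| = 3 > 0 ✓

All pumping lemma constraints are satisfied.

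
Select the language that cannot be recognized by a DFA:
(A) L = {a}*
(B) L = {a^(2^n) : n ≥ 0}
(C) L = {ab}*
(B) {a^(2^n) : n ≥ 0}

(B) L = {a^(2^n) : n ≥ 0} is NOT regular.

The pumping lemma can be used to prove this:
After pumping, length is no longer a power of 2

The other languages are regular because they can be recognized by finite automata.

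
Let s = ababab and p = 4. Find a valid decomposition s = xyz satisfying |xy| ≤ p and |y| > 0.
x = '', y = 'abab', z = 'ab'

For s = ababab and p = 4, one valid decomposition is:
- x = '' (length 0)
- y = 'abab' (length 4)
- z = 'ab' (length 2)

Verification:
- xyz = '' + 'abab' + 'ab' = ababab ✓
- |xy| = 4 ≤ 4 ✓
- |y| = 4 > 0 ✓

All pumping lemma constraints are satisfied.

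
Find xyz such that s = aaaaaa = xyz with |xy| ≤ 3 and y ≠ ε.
x = '', y = 'a', z = 'aaaaa'

For s = aaaaaa and p = 3, one valid decomposition is:
- x = '' (length 0)
- y = 'a' (length 1)
- z = 'aaaaa' (length 5)

Verification:
- xyz = '' + 'a' + 'aaaaa' = aaaaaa ✓
- |xy| = 1 ≤ 3 ✓
- |y| = 1 > 0 ✓

All pumping lemma constraints are satisfied.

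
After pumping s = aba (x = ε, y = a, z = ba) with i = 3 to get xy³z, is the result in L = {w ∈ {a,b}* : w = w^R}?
No

xy³z = ε · aaa · ba = aaaba.
aaaba reversed is abaaa ≠ aaaba, so it is not a palindrome and is not in L.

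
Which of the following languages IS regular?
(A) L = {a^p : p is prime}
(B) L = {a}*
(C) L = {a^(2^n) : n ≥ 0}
(B) {a}*

(B) L = {a}* is regular.

This can be recognized by a finite automaton (DFA/NFA).
Regular expressions like {a}* define regular languages.

The other choices are not regular:
- {a^(2^n) : n ≥ 0}: After pumping, length is no longer a power of 2
- {a^p : p is prime}: After pumping, the length becomes composite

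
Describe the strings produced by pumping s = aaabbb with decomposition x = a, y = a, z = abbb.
{xy^i z : i ≥ 0} = {a^(2+i) b^3 : i ≥ 0} = {aabbb, aaabbb, aaaabbb, ...}

With x = a, y = a, z = abbb: Starting with aaabbb and pumping the second 'a', we get strings with 2+i a's followed by 3 b's for i = 0, 1, 2, ...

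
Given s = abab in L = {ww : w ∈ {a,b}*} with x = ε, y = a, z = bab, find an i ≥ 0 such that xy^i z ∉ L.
i = 2

xy²z = ε · aa · bab = aabab; aabab has odd length 5, so it cannot be written as ww and is not in L.
(Other choices also work, e.g. i = 0, 3; only i = 1 is guaranteed to stay in L since xy¹z = s.)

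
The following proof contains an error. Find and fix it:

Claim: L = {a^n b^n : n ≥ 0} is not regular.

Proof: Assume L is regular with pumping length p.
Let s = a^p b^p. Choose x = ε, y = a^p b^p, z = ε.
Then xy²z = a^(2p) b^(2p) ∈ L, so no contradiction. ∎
Error: The decomposition violates |xy| ≤ p. With y = a^p b^p, |xy| = |y| = 2p > p. (The proof also miscomputes xy²z, which would be a^p b^p a^p b^p rather than a^(2p) b^(2p), and it wrongly treats one harmless decomposition as settling the matter — the prover does not get to choose the decomposition.)

Correction: The pumping lemma requires |xy| ≤ p, and the argument must handle every decomposition satisfying |xy| ≤ p, |y| ≥ 1. Since s starts with p a's, any such y consists only of a's, say y = a^k with k ≥ 1. Then xy²z = a^(p+k) b^p has unequal numbers of a's and b's, so xy²z ∉ L — the required contradiction.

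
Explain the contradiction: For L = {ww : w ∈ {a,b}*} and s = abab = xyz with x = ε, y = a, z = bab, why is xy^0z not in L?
xy⁰z = bab ∉ L

Pumping with i = 0 replaces y = a by y⁰ = ε:
- Original: s = xyz = abab; abab splits into halves ab · ab, which are equal, so it is in L (w = ab)
- Pumped: xy⁰z = ε · ε · bab = bab
- bab has odd length 3, so it cannot be written as ww and is not in L

The pumping lemma would require xy⁰z ∈ L, so this decomposition yields a contradiction.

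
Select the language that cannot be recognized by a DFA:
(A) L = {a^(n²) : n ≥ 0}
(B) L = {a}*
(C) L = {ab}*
(A) {a^(n²) : n ≥ 0}

(A) L = {a^(n²) : n ≥ 0} is NOT regular.

The pumping lemma can be used to prove this:
After pumping, length is no longer a perfect square

The other languages are regular because they can be recognized by finite automata.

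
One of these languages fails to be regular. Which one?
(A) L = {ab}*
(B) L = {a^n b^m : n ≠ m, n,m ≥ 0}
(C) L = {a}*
(B) {a^n b^m : n ≠ m, n,m ≥ 0}

(B) L = {a^n b^m : n ≠ m, n,m ≥ 0} is NOT regular.

The pumping lemma can be used to prove this:
After pumping a's, we can make n = m

The other languages are regular because they can be recognized by finite automata.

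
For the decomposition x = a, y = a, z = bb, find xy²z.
aaabb

Given x = 'a', y = 'a', z = 'bb' and i = 2:

xy^2z = x + y·y·...·y (2 times) + z
       = 'a' + 'a'^2 + 'bb'
       = 'a' + 'aa' + 'bb'
       = 'aaabb'

The pumped string is 'aaabb' with length 5.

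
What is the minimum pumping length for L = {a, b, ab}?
p = 3

For a finite language L, the pumping lemma holds vacuously if p > max|s| for s ∈ L.

The longest string in L = {a, b, ab} has length 2.
If p = 3, then no string s ∈ L has |s| ≥ p, so the condition is vacuously true.

The minimum pumping length is p = 3.

Why no smaller p works: for any p ≤ 2, the longest string s ∈ L has |s| = 2 ≥ p, so it would
have to be pumpable; but pumping up (i = 2, 3, ...) produces ever longer strings, which cannot all lie in the
finite language L. So the pumping property fails for every p ≤ 2.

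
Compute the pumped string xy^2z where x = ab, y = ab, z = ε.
ababab

Given x = 'ab', y = 'ab', z = '' and i = 2:

xy^2z = x + y·y·...·y (2 times) + z
       = 'ab' + 'ab'^2 + ''
       = 'ab' + 'abab' + ''
       = 'ababab'

The pumped string is 'ababab' with length 6.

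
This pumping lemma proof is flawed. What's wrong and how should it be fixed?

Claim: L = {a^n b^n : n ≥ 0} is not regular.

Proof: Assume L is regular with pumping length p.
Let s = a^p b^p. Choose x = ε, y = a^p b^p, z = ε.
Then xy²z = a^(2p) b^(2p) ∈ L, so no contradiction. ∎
Error: The decomposition violates |xy| ≤ p. With y = a^p b^p, |xy| = |y| = 2p > p. (The proof also miscomputes xy²z, which would be a^p b^p a^p b^p rather than a^(2p) b^(2p), and it wrongly treats one harmless decomposition as settling the matter — the prover does not get to choose the decomposition.)

Correction: The pumping lemma requires |xy| ≤ p, and the argument must handle every decomposition satisfying |xy| ≤ p, |y| ≥ 1. Since s starts with p a's, any such y consists only of a's, say y = a^k with k ≥ 1. Then xy²z = a^(p+k) b^p has unequal numbers of a's and b's, so xy²z ∉ L — the required contradiction.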